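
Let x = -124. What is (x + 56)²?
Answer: 4624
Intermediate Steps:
(x + 56)² = (-124 + 56)² = (-68)² = 4624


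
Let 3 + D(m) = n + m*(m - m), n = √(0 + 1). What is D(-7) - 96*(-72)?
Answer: 6910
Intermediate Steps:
n = 1 (n = √1 = 1)
D(m) = -2 (D(m) = -3 + (1 + m*(m - m)) = -3 + (1 + m*0) = -3 + (1 + 0) = -3 + 1 = -2)
D(-7) - 96*(-72) = -2 - 96*(-72) = -2 + 6912 = 6910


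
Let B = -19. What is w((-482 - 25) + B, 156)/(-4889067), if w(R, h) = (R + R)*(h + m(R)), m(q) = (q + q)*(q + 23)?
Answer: 556836224/4889067 ≈ 113.89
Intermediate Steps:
m(q) = 2*q*(23 + q) (m(q) = (2*q)*(23 + q) = 2*q*(23 + q))
w(R, h) = 2*R*(h + 2*R*(23 + R)) (w(R, h) = (R + R)*(h + 2*R*(23 + R)) = (2*R)*(h + 2*R*(23 + R)) = 2*R*(h + 2*R*(23 + R)))
w((-482 - 25) + B, 156)/(-4889067) = (2*((-482 - 25) - 19)*(156 + 2*((-482 - 25) - 19)*(23 + ((-482 - 25) - 19))))/(-4889067) = (2*(-507 - 19)*(156 + 2*(-507 - 19)*(23 + (-507 - 19))))*(-1/4889067) = (2*(-526)*(156 + 2*(-526)*(23 - 526)))*(-1/4889067) = (2*(-526)*(156 + 2*(-526)*(-503)))*(-1/4889067) = (2*(-526)*(156 + 529156))*(-1/4889067) = (2*(-526)*529312)*(-1/4889067) = -556836224*(-1/4889067) = 556836224/4889067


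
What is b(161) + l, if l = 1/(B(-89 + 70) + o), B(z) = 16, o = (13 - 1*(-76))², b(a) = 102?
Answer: 809575/7937 ≈ 102.00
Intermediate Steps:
o = 7921 (o = (13 + 76)² = 89² = 7921)
l = 1/7937 (l = 1/(16 + 7921) = 1/7937 ≈ 0.00012599)
b(161) + l = 102 + 1/7937 = 809575/7937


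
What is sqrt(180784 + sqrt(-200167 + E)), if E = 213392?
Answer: sqrt(180899) ≈ 425.32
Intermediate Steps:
sqrt(180784 + sqrt(-200167 + E)) = sqrt(180784 + sqrt(-200167 + 213392)) = sqrt(180784 + sqrt(13225)) = sqrt(180784 + 115) = sqrt(180899)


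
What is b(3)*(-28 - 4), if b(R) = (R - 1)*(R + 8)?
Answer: -704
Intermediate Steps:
b(R) = (-1 + R)*(8 + R)
b(3)*(-28 - 4) = (-8 + 3**2 + 7*3)*(-28 - 4) = (-8 + 9 + 21)*(-32) = 22*(-32) = -704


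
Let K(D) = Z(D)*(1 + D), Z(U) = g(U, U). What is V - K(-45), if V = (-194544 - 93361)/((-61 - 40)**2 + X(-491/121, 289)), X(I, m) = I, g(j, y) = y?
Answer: -495563981/246766 ≈ -2008.2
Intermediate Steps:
Z(U) = U
K(D) = D*(1 + D)
V = -6967301/246766 (V = (-194544 - 93361)/((-61 - 40)**2 - 491/121) = -287905/((-101)**2 - 491*1/121) = -287905/(10201 - 491/121) = -287905/1233830/121 = -287905*121/1233830 = -6967301/246766 ≈ -28.234)
V - K(-45) = -6967301/246766 - (-45)*(1 - 45) = -6967301/246766 - (-45)*(-44) = -6967301/246766 - 1*1980 = -6967301/246766 - 1980 = -495563981/246766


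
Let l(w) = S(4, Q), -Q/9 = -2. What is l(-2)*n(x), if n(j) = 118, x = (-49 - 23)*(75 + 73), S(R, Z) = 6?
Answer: 708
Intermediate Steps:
Q = 18 (Q = -9*(-2) = 18)
l(w) = 6
x = -10656 (x = -72*148 = -10656)
l(-2)*n(x) = 6*118 = 708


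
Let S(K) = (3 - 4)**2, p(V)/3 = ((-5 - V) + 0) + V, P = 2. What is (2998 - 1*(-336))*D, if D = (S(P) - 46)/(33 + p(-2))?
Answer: -8335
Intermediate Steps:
p(V) = -15 (p(V) = 3*(((-5 - V) + 0) + V) = 3*((-5 - V) + V) = 3*(-5) = -15)
S(K) = 1 (S(K) = (-1)**2 = 1)
D = -5/2 (D = (1 - 46)/(33 - 15) = -45/18 = -45*1/18 = -5/2 ≈ -2.5000)
(2998 - 1*(-336))*D = (2998 - 1*(-336))*(-5/2) = (2998 + 336)*(-5/2) = 3334*(-5/2) = -8335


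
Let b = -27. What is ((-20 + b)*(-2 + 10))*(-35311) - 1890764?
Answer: 11386172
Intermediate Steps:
((-20 + b)*(-2 + 10))*(-35311) - 1890764 = ((-20 - 27)*(-2 + 10))*(-35311) - 1890764 = -47*8*(-35311) - 1890764 = -376*(-35311) - 1890764 = 13276936 - 1890764 = 11386172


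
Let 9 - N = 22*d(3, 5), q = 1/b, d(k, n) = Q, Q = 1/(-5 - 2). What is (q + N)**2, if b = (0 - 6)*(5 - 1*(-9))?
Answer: 1038361/7056 ≈ 147.16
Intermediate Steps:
b = -84 (b = -6*(5 + 9) = -6*14 = -84)
Q = -1/7 (Q = 1/(-7) = -1/7 ≈ -0.14286)
d(k, n) = -1/7
q = -1/84 (q = 1/(-84) = -1/84 ≈ -0.011905)
N = 85/7 (N = 9 - 22*(-1)/7 = 9 - 1*(-22/7) = 9 + 22/7 = 85/7 ≈ 12.143)
(q + N)**2 = (-1/84 + 85/7)**2 = (1019/84)**2 = 1038361/7056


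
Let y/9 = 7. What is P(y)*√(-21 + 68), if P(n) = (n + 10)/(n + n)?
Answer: 73*√47/126 ≈ 3.9719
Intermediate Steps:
y = 63 (y = 9*7 = 63)
P(n) = (10 + n)/(2*n) (P(n) = (10 + n)/((2*n)) = (10 + n)*(1/(2*n)) = (10 + n)/(2*n))
P(y)*√(-21 + 68) = ((½)*(10 + 63)/63)*√(-21 + 68) = ((½)*(1/63)*73)*√47 = 73*√47/126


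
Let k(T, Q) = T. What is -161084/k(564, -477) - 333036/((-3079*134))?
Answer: -8284146365/29087313 ≈ -284.80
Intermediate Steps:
-161084/k(564, -477) - 333036/((-3079*134)) = -161084/564 - 333036/((-3079*134)) = -161084*1/564 - 333036/(-412586) = -40271/141 - 333036*(-1/412586) = -40271/141 + 166518/206293 = -8284146365/29087313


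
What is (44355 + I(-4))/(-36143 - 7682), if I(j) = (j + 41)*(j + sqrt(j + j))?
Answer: -44207/43825 - 74*I*sqrt(2)/43825 ≈ -1.0087 - 0.0023879*I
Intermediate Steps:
I(j) = (41 + j)*(j + sqrt(2)*sqrt(j)) (I(j) = (41 + j)*(j + sqrt(2*j)) = (41 + j)*(j + sqrt(2)*sqrt(j)))
(44355 + I(-4))/(-36143 - 7682) = (44355 + ((-4)**2 + 41*(-4) + sqrt(2)*(-4)**(3/2) + 41*sqrt(2)*sqrt(-4)))/(-36143 - 7682) = (44355 + (16 - 164 + sqrt(2)*(-8*I) + 41*sqrt(2)*(2*I)))/(-43825) = (44355 + (16 - 164 - 8*I*sqrt(2) + 82*I*sqrt(2)))*(-1/43825) = (44355 + (-148 + 74*I*sqrt(2)))*(-1/43825) = (44207 + 74*I*sqrt(2))*(-1/43825) = -44207/43825 - 74*I*sqrt(2)/43825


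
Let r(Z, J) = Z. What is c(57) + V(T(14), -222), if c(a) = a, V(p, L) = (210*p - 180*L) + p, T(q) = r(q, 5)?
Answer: 42971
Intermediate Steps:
T(q) = q
V(p, L) = -180*L + 211*p (V(p, L) = (-180*L + 210*p) + p = -180*L + 211*p)
c(57) + V(T(14), -222) = 57 + (-180*(-222) + 211*14) = 57 + (39960 + 2954) = 57 + 42914 = 42971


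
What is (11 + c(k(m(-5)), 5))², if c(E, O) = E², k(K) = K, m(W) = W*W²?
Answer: 244484496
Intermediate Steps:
m(W) = W³
(11 + c(k(m(-5)), 5))² = (11 + ((-5)³)²)² = (11 + (-125)²)² = (11 + 15625)² = 15636² = 244484496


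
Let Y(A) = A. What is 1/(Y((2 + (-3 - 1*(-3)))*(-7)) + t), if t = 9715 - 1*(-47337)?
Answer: 1/57038 ≈ 1.7532e-5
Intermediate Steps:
t = 57052 (t = 9715 + 47337 = 57052)
1/(Y((2 + (-3 - 1*(-3)))*(-7)) + t) = 1/((2 + (-3 - 1*(-3)))*(-7) + 57052) = 1/((2 + (-3 + 3))*(-7) + 57052) = 1/((2 + 0)*(-7) + 57052) = 1/(2*(-7) + 57052) = 1/(-14 + 57052) = 1/57038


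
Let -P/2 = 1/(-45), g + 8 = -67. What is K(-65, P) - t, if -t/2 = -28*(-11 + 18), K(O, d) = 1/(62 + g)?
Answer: -5097/13 ≈ -392.08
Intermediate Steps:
g = -75 (g = -8 - 67 = -75)
P = 2/45 (P = -2/(-45) = -2*(-1/45) = 2/45 ≈ 0.044444)
K(O, d) = -1/13 (K(O, d) = 1/(62 - 75) = 1/(-13) = -1/13)
t = 392 (t = -(-56)*(-11 + 18) = -(-56)*7 = -2*(-196) = 392)
K(-65, P) - t = -1/13 - 1*392 = -1/13 - 392 = -5097/13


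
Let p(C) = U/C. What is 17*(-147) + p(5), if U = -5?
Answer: -2500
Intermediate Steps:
p(C) = -5/C
17*(-147) + p(5) = 17*(-147) - 5/5 = -2499 - 5*⅕ = -2499 - 1 = -2500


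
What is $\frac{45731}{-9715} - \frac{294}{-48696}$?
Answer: $- \frac{370676761}{78846940} \approx -4.7012$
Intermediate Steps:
$\frac{45731}{-9715} - \frac{294}{-48696} = 45731 \left(- \frac{1}{9715}\right) - - \frac{49}{8116} = - \frac{45731}{9715} + \frac{49}{8116} = - \frac{370676761}{78846940}$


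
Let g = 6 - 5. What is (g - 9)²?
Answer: 64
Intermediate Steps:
g = 1
(g - 9)² = (1 - 9)² = (-8)² = 64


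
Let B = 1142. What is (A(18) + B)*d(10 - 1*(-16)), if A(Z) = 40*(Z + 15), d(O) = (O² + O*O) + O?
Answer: 3392636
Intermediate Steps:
d(O) = O + 2*O² (d(O) = (O² + O²) + O = 2*O² + O = O + 2*O²)
A(Z) = 600 + 40*Z (A(Z) = 40*(15 + Z) = 600 + 40*Z)
(A(18) + B)*d(10 - 1*(-16)) = ((600 + 40*18) + 1142)*((10 - 1*(-16))*(1 + 2*(10 - 1*(-16)))) = ((600 + 720) + 1142)*((10 + 16)*(1 + 2*(10 + 16))) = (1320 + 1142)*(26*(1 + 2*26)) = 2462*(26*(1 + 52)) = 2462*(26*53) = 2462*1378 = 3392636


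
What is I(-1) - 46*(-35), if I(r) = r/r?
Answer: 1611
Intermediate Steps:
I(r) = 1
I(-1) - 46*(-35) = 1 - 46*(-35) = 1 + 1610 = 1611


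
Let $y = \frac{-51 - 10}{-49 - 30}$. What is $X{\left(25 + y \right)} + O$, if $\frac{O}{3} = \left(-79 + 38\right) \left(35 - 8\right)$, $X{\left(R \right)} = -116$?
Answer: $-3437$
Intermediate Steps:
$y = \frac{61}{79}$ ($y = - \frac{61}{-79} = \left(-61\right) \left(- \frac{1}{79}\right) = \frac{61}{79} \approx 0.77215$)
$O = -3321$ ($O = 3 \left(-79 + 38\right) \left(35 - 8\right) = 3 \left(\left(-41\right) 27\right) = 3 \left(-1107\right) = -3321$)
$X{\left(25 + y \right)} + O = -116 - 3321 = -3437$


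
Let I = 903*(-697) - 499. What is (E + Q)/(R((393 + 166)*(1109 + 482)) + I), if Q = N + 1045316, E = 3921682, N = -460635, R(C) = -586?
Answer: -4506363/630476 ≈ -7.1476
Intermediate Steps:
I = -629890 (I = -629391 - 499 = -629890)
Q = 584681 (Q = -460635 + 1045316 = 584681)
(E + Q)/(R((393 + 166)*(1109 + 482)) + I) = (3921682 + 584681)/(-586 - 629890) = 4506363/(-630476) = 4506363*(-1/630476) = -4506363/630476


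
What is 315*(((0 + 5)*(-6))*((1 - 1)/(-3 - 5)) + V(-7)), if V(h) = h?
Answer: -2205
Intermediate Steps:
315*(((0 + 5)*(-6))*((1 - 1)/(-3 - 5)) + V(-7)) = 315*(((0 + 5)*(-6))*((1 - 1)/(-3 - 5)) - 7) = 315*((5*(-6))*(0/(-8)) - 7) = 315*(-0*(-1)/8 - 7) = 315*(-30*0 - 7) = 315*(0 - 7) = 315*(-7) = -2205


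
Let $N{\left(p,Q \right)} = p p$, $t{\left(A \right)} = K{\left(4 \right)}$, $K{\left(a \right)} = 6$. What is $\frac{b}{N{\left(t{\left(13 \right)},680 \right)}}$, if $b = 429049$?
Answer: $\frac{429049}{36} \approx 11918.0$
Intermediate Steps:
$t{\left(A \right)} = 6$
$N{\left(p,Q \right)} = p^{2}$
$\frac{b}{N{\left(t{\left(13 \right)},680 \right)}} = \frac{429049}{6^{2}} = \frac{429049}{36}$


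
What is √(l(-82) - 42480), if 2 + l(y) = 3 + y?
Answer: 3*I*√4729 ≈ 206.3*I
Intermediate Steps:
l(y) = 1 + y (l(y) = -2 + (3 + y) = 1 + y)
√(l(-82) - 42480) = √((1 - 82) - 42480) = √(-81 - 42480) = √(-42561) = 3*I*√4729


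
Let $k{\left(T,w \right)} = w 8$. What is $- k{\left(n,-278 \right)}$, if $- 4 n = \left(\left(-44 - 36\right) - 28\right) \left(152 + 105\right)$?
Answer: $2224$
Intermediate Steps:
$n = 6939$ ($n = - \frac{\left(\left(-44 - 36\right) - 28\right) \left(152 + 105\right)}{4} = - \frac{\left(\left(-44 - 36\right) - 28\right) 257}{4} = - \frac{\left(-80 - 28\right) 257}{4} = - \frac{\left(-108\right) 257}{4} = \left(- \frac{1}{4}\right) \left(-27756\right) = 6939$)
$k{\left(T,w \right)} = 8 w$
$- k{\left(n,-278 \right)} = - 8 \left(-278\right) = \left(-1\right) \left(-2224\right) = 2224$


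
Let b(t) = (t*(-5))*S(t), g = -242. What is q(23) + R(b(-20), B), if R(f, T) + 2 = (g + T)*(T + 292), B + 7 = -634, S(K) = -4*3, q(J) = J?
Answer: 308188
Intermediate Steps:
S(K) = -12
B = -641 (B = -7 - 634 = -641)
b(t) = 60*t (b(t) = (t*(-5))*(-12) = -5*t*(-12) = 60*t)
R(f, T) = -2 + (-242 + T)*(292 + T) (R(f, T) = -2 + (-242 + T)*(T + 292) = -2 + (-242 + T)*(292 + T))
q(23) + R(b(-20), B) = 23 + (-70666 + (-641)² + 50*(-641)) = 23 + (-70666 + 410881 - 32050) = 23 + 308165 = 308188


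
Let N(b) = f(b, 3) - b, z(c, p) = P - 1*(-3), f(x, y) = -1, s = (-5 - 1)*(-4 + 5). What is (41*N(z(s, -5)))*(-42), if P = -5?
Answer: -1722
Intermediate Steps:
s = -6 (s = -6*1 = -6)
z(c, p) = -2 (z(c, p) = -5 - 1*(-3) = -5 + 3 = -2)
N(b) = -1 - b
(41*N(z(s, -5)))*(-42) = (41*(-1 - 1*(-2)))*(-42) = (41*(-1 + 2))*(-42) = (41*1)*(-42) = 41*(-42) = -1722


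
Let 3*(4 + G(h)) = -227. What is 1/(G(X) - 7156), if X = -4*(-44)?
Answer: -3/21707 ≈ -0.00013820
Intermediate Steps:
X = 176
G(h) = -239/3 (G(h) = -4 + (⅓)*(-227) = -4 - 227/3 = -239/3)
1/(G(X) - 7156) = 1/(-239/3 - 7156) = 1/(-21707/3) = -3/21707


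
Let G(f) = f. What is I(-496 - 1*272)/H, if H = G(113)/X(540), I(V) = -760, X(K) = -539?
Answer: 409640/113 ≈ 3625.1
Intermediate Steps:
H = -113/539 (H = 113/(-539) = 113*(-1/539) = -113/539 ≈ -0.20965)
I(-496 - 1*272)/H = -760/(-113/539) = -760*(-539/113) = 409640/113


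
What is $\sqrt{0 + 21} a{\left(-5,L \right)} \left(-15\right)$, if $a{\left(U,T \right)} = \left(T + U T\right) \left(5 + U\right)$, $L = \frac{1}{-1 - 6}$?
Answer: $0$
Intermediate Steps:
$L = - \frac{1}{7}$ ($L = \frac{1}{-7} = - \frac{1}{7} \approx -0.14286$)
$a{\left(U,T \right)} = \left(5 + U\right) \left(T + T U\right)$ ($a{\left(U,T \right)} = \left(T + T U\right) \left(5 + U\right) = \left(5 + U\right) \left(T + T U\right)$)
$\sqrt{0 + 21} a{\left(-5,L \right)} \left(-15\right) = \sqrt{0 + 21} \left(- \frac{5 + \left(-5\right)^{2} + 6 \left(-5\right)}{7}\right) \left(-15\right) = \sqrt{21} \left(- \frac{5 + 25 - 30}{7}\right) \left(-15\right) = \sqrt{21} \left(\left(- \frac{1}{7}\right) 0\right) \left(-15\right) = \sqrt{21} \cdot 0 \left(-15\right) = 0 \left(-15\right) = 0$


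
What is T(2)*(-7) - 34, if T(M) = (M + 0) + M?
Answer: -62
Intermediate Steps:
T(M) = 2*M (T(M) = M + M = 2*M)
T(2)*(-7) - 34 = (2*2)*(-7) - 34 = 4*(-7) - 34 = -28 - 34 = -62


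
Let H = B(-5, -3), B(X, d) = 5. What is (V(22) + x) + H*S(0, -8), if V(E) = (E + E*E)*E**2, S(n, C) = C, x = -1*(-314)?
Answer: 245178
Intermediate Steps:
x = 314
H = 5
V(E) = E**2*(E + E**2) (V(E) = (E + E**2)*E**2 = E**2*(E + E**2))
(V(22) + x) + H*S(0, -8) = (22**3*(1 + 22) + 314) + 5*(-8) = (10648*23 + 314) - 40 = (244904 + 314) - 40 = 245218 - 40 = 245178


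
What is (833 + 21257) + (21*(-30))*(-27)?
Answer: 39100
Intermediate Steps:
(833 + 21257) + (21*(-30))*(-27) = 22090 - 630*(-27) = 22090 + 17010 = 39100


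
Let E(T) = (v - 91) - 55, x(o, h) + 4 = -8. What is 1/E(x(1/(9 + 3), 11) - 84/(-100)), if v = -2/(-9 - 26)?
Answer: -35/5108 ≈ -0.0068520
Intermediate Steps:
x(o, h) = -12 (x(o, h) = -4 - 8 = -12)
v = 2/35 (v = -2/(-35) = -1/35*(-2) = 2/35 ≈ 0.057143)
E(T) = -5108/35 (E(T) = (2/35 - 91) - 55 = -3183/35 - 55 = -5108/35)
1/E(x(1/(9 + 3), 11) - 84/(-100)) = 1/(-5108/35) = -35/5108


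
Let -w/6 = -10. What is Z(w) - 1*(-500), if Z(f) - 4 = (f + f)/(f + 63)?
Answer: 20704/41 ≈ 504.98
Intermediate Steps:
w = 60 (w = -6*(-10) = 60)
Z(f) = 4 + 2*f/(63 + f) (Z(f) = 4 + (f + f)/(f + 63) = 4 + (2*f)/(63 + f) = 4 + 2*f/(63 + f))
Z(w) - 1*(-500) = 6*(42 + 60)/(63 + 60) - 1*(-500) = 6*102/123 + 500 = 6*(1/123)*102 + 500 = 204/41 + 500 = 20704/41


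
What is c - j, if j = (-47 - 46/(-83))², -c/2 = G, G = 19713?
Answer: -286466739/6889 ≈ -41583.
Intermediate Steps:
c = -39426 (c = -2*19713 = -39426)
j = 14861025/6889 (j = (-47 - 46*(-1/83))² = (-47 + 46/83)² = (-3855/83)² = 14861025/6889 ≈ 2157.2)
c - j = -39426 - 1*14861025/6889 = -39426 - 14861025/6889 = -286466739/6889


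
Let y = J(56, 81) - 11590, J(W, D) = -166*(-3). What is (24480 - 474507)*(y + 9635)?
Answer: 655689339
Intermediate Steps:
J(W, D) = 498
y = -11092 (y = 498 - 11590 = -11092)
(24480 - 474507)*(y + 9635) = (24480 - 474507)*(-11092 + 9635) = -450027*(-1457) = 655689339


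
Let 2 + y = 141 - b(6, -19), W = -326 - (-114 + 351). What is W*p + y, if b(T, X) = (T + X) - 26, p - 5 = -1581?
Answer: 887466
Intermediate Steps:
p = -1576 (p = 5 - 1581 = -1576)
W = -563 (W = -326 - 1*237 = -326 - 237 = -563)
b(T, X) = -26 + T + X
y = 178 (y = -2 + (141 - (-26 + 6 - 19)) = -2 + (141 - 1*(-39)) = -2 + (141 + 39) = -2 + 180 = 178)
W*p + y = -563*(-1576) + 178 = 887288 + 178 = 887466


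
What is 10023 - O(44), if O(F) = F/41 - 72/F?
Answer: 4520627/451 ≈ 10024.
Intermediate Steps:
O(F) = -72/F + F/41 (O(F) = F*(1/41) - 72/F = F/41 - 72/F = -72/F + F/41)
10023 - O(44) = 10023 - (-72/44 + (1/41)*44) = 10023 - (-72*1/44 + 44/41) = 10023 - (-18/11 + 44/41) = 10023 - 1*(-254/451) = 10023 + 254/451 = 4520627/451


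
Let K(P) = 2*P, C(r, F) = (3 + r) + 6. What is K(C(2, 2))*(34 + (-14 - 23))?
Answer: -66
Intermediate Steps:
C(r, F) = 9 + r
K(C(2, 2))*(34 + (-14 - 23)) = (2*(9 + 2))*(34 + (-14 - 23)) = (2*11)*(34 - 37) = 22*(-3) = -66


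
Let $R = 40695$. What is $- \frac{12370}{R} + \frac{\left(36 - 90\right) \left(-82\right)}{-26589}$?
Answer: $- \frac{33940226}{72135957} \approx -0.4705$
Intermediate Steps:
$- \frac{12370}{R} + \frac{\left(36 - 90\right) \left(-82\right)}{-26589} = - \frac{12370}{40695} + \frac{\left(36 - 90\right) \left(-82\right)}{-26589} = \left(-12370\right) \frac{1}{40695} + \left(-54\right) \left(-82\right) \left(- \frac{1}{26589}\right) = - \frac{2474}{8139} + 4428 \left(- \frac{1}{26589}\right) = - \frac{2474}{8139} - \frac{1476}{8863} = - \frac{33940226}{72135957}$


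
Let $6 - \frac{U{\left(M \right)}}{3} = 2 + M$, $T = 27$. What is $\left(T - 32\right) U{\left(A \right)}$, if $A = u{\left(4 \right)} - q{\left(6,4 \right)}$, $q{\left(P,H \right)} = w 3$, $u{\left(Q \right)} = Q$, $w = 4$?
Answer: $-180$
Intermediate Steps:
$q{\left(P,H \right)} = 12$ ($q{\left(P,H \right)} = 4 \cdot 3 = 12$)
$A = -8$ ($A = 4 - 12 = -8$)
$U{\left(M \right)} = 12 - 3 M$ ($U{\left(M \right)} = 18 - 3 \left(2 + M\right) = 18 - \left(6 + 3 M\right) = 12 - 3 M$)
$\left(T - 32\right) U{\left(A \right)} = \left(27 - 32\right) \left(12 - -24\right) = - 5 \left(12 + 24\right) = \left(-5\right) 36 = -180$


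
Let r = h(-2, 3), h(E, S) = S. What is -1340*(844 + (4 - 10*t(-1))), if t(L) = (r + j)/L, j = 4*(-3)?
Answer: -1015720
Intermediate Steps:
j = -12
r = 3
t(L) = -9/L (t(L) = (3 - 12)/L = -9/L)
-1340*(844 + (4 - 10*t(-1))) = -1340*(844 + (4 - (-90)/(-1))) = -1340*(844 + (4 - (-90)*(-1))) = -1340*(844 + (4 - 10*9)) = -1340*(844 + (4 - 90)) = -1340*(844 - 86) = -1340*758 = -1015720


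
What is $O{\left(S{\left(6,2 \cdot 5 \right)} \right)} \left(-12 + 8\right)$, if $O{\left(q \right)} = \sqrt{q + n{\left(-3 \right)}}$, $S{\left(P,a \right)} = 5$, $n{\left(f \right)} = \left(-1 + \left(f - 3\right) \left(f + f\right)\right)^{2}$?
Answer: $- 4 \sqrt{1230} \approx -140.29$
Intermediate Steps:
$n{\left(f \right)} = \left(-1 + 2 f \left(-3 + f\right)\right)^{2}$ ($n{\left(f \right)} = \left(-1 + \left(-3 + f\right) 2 f\right)^{2} = \left(-1 + 2 f \left(-3 + f\right)\right)^{2}$)
$O{\left(q \right)} = \sqrt{1225 + q}$ ($O{\left(q \right)} = \sqrt{q + \left(1 - 2 \left(-3\right)^{2} + 6 \left(-3\right)\right)^{2}} = \sqrt{q + \left(1 - 18 - 18\right)^{2}} = \sqrt{q + \left(-35\right)^{2}} = \sqrt{q + 1225} = \sqrt{1225 + q}$)
$O{\left(S{\left(6,2 \cdot 5 \right)} \right)} \left(-12 + 8\right) = \sqrt{1225 + 5} \left(-12 + 8\right) = \sqrt{1230} \left(-4\right) = - 4 \sqrt{1230}$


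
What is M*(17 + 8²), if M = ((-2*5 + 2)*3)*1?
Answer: -1944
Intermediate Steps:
M = -24 (M = ((-10 + 2)*3)*1 = -8*3*1 = -24*1 = -24)
M*(17 + 8²) = -24*(17 + 8²) = -24*(17 + 64) = -24*81 = -1944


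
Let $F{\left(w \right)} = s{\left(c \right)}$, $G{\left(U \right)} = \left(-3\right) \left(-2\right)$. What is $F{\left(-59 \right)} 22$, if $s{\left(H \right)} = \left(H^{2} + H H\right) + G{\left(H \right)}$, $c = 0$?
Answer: $132$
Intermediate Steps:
$G{\left(U \right)} = 6$
$s{\left(H \right)} = 6 + 2 H^{2}$ ($s{\left(H \right)} = \left(H^{2} + H H\right) + 6 = \left(H^{2} + H^{2}\right) + 6 = 2 H^{2} + 6 = 6 + 2 H^{2}$)
$F{\left(w \right)} = 6$ ($F{\left(w \right)} = 6 + 2 \cdot 0^{2} = 6 + 2 \cdot 0 = 6 + 0 = 6$)
$F{\left(-59 \right)} 22 = 6 \cdot 22 = 132$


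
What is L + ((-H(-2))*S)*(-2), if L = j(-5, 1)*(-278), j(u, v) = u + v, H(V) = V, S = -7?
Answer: 1140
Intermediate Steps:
L = 1112 (L = (-5 + 1)*(-278) = -4*(-278) = 1112)
L + ((-H(-2))*S)*(-2) = 1112 + (-1*(-2)*(-7))*(-2) = 1112 + (2*(-7))*(-2) = 1112 - 14*(-2) = 1112 + 28 = 1140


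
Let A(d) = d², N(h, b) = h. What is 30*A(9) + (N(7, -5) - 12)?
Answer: 2425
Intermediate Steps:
30*A(9) + (N(7, -5) - 12) = 30*9² + (7 - 12) = 30*81 - 5 = 2430 - 5 = 2425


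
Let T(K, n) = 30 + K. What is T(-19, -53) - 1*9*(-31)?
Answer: 290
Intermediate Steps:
T(-19, -53) - 1*9*(-31) = (30 - 19) - 1*9*(-31) = 11 - 9*(-31) = 11 - 1*(-279) = 11 + 279 = 290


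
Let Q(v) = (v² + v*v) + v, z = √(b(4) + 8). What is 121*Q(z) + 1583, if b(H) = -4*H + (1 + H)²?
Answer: 5697 + 121*√17 ≈ 6195.9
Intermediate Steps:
b(H) = (1 + H)² - 4*H
z = √17 (z = √(((1 + 4)² - 4*4) + 8) = √((5² - 16) + 8) = √((25 - 16) + 8) = √(9 + 8) = √17 ≈ 4.1231)
Q(v) = v + 2*v² (Q(v) = (v² + v²) + v = 2*v² + v = v + 2*v²)
121*Q(z) + 1583 = 121*(√17*(1 + 2*√17)) + 1583 = 121*√17*(1 + 2*√17) + 1583 = 1583 + 121*√17*(1 + 2*√17)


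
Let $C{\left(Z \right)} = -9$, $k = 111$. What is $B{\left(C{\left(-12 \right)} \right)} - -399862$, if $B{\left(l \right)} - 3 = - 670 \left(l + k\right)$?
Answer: $331525$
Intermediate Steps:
$B{\left(l \right)} = -74367 - 670 l$ ($B{\left(l \right)} = 3 - 670 \left(l + 111\right) = 3 - 670 \left(111 + l\right) = 3 - \left(74370 + 670 l\right) = -74367 - 670 l$)
$B{\left(C{\left(-12 \right)} \right)} - -399862 = \left(-74367 - -6030\right) - -399862 = \left(-74367 + 6030\right) + 399862 = -68337 + 399862 = 331525$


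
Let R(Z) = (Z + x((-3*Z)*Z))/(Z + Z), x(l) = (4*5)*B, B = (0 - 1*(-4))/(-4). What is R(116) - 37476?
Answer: -1086792/29 ≈ -37476.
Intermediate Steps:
B = -1 (B = (0 + 4)*(-¼) = 4*(-¼) = -1)
x(l) = -20 (x(l) = (4*5)*(-1) = 20*(-1) = -20)
R(Z) = (-20 + Z)/(2*Z) (R(Z) = (Z - 20)/(Z + Z) = (-20 + Z)/((2*Z)) = (-20 + Z)*(1/(2*Z)) = (-20 + Z)/(2*Z))
R(116) - 37476 = (½)*(-20 + 116)/116 - 37476 = (½)*(1/116)*96 - 37476 = 12/29 - 37476 = -1086792/29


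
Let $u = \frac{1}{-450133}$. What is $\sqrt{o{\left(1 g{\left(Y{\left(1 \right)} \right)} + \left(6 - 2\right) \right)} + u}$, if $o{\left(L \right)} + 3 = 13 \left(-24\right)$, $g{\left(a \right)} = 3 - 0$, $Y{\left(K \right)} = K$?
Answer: $\frac{2 i \sqrt{15956302880542}}{450133} \approx 17.748 i$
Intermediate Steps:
$g{\left(a \right)} = 3$ ($g{\left(a \right)} = 3 + 0 = 3$)
$o{\left(L \right)} = -315$ ($o{\left(L \right)} = -3 + 13 \left(-24\right) = -3 - 312 = -315$)
$u = - \frac{1}{450133} \approx -2.2216 \cdot 10^{-6}$
$\sqrt{o{\left(1 g{\left(Y{\left(1 \right)} \right)} + \left(6 - 2\right) \right)} + u} = \sqrt{-315 - \frac{1}{450133}} = \sqrt{- \frac{141791896}{450133}} = \frac{2 i \sqrt{15956302880542}}{450133}$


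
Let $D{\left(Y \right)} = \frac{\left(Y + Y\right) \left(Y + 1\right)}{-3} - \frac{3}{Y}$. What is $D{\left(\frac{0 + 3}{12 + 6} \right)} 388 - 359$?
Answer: $- \frac{199619}{27} \approx -7393.3$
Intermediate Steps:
$D{\left(Y \right)} = - \frac{3}{Y} - \frac{2 Y \left(1 + Y\right)}{3}$ ($D{\left(Y \right)} = 2 Y \left(1 + Y\right) \left(- \frac{1}{3}\right) - \frac{3}{Y} = - \frac{2 Y \left(1 + Y\right)}{3} - \frac{3}{Y} = - \frac{3}{Y} - \frac{2 Y \left(1 + Y\right)}{3}$)
$D{\left(\frac{0 + 3}{12 + 6} \right)} 388 - 359 = \frac{-9 + 2 \left(\frac{0 + 3}{12 + 6}\right)^{2} \left(-1 - \frac{0 + 3}{12 + 6}\right)}{3 \frac{0 + 3}{12 + 6}} \cdot 388 - 359 = \frac{-9 + 2 \left(\frac{3}{18}\right)^{2} \left(-1 - \frac{3}{18}\right)}{3 \cdot \frac{3}{18}} \cdot 388 - 359 = \frac{-9 + 2 \left(3 \cdot \frac{1}{18}\right)^{2} \left(-1 - 3 \cdot \frac{1}{18}\right)}{3 \cdot 3 \cdot \frac{1}{18}} \cdot 388 - 359 = \frac{\frac{1}{\frac{1}{6}} \left(-9 + \frac{2 \left(-1 - \frac{1}{6}\right)}{36}\right)}{3} \cdot 388 - 359 = \frac{1}{3} \cdot 6 \left(-9 + 2 \cdot \frac{1}{36} \left(-1 - \frac{1}{6}\right)\right) 388 - 359 = \frac{1}{3} \cdot 6 \left(-9 + 2 \cdot \frac{1}{36} \left(- \frac{7}{6}\right)\right) 388 - 359 = \frac{1}{3} \cdot 6 \left(-9 - \frac{7}{108}\right) 388 - 359 = \frac{1}{3} \cdot 6 \left(- \frac{979}{108}\right) 388 - 359 = \left(- \frac{979}{54}\right) 388 - 359 = - \frac{189926}{27} - 359 = - \frac{199619}{27}$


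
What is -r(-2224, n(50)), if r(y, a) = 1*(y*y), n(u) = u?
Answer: -4946176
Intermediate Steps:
r(y, a) = y**2 (r(y, a) = 1*y**2 = y**2)
-r(-2224, n(50)) = -1*(-2224)**2 = -1*4946176 = -4946176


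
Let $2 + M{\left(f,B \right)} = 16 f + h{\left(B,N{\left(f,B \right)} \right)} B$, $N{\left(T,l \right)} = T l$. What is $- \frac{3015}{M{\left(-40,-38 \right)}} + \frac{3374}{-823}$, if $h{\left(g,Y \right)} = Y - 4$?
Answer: $- \frac{38810831}{9587950} \approx -4.0479$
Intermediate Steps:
$h{\left(g,Y \right)} = -4 + Y$ ($h{\left(g,Y \right)} = Y - 4 = -4 + Y$)
$M{\left(f,B \right)} = -2 + 16 f + B \left(-4 + B f\right)$ ($M{\left(f,B \right)} = -2 + \left(16 f + \left(-4 + f B\right) B\right) = -2 + \left(16 f + \left(-4 + B f\right) B\right) = -2 + \left(16 f + B \left(-4 + B f\right)\right) = -2 + 16 f + B \left(-4 + B f\right)$)
$- \frac{3015}{M{\left(-40,-38 \right)}} + \frac{3374}{-823} = - \frac{3015}{-2 + 16 \left(-40\right) - 38 \left(-4 - -1520\right)} + \frac{3374}{-823} = - \frac{3015}{-2 - 640 - 38 \left(-4 + 1520\right)} + 3374 \left(- \frac{1}{823}\right) = - \frac{3015}{-2 - 640 - 57608} - \frac{3374}{823} = - \frac{3015}{-58250} - \frac{3374}{823} = \left(-3015\right) \left(- \frac{1}{58250}\right) - \frac{3374}{823} = \frac{603}{11650} - \frac{3374}{823} = - \frac{38810831}{9587950}$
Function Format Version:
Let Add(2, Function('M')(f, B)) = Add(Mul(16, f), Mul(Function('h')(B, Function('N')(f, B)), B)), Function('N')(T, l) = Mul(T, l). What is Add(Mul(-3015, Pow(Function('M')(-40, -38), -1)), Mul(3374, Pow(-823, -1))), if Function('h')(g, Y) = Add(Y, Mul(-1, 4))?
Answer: Rational(-38810831, 9587950) ≈ -4.0479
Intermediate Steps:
Function('h')(g, Y) = Add(-4, Y) (Function('h')(g, Y) = Add(Y, -4) = Add(-4, Y))
Function('M')(f, B) = Add(-2, Mul(16, f), Mul(B, Add(-4, Mul(B, f)))) (Function('M')(f, B) = Add(-2, Add(Mul(16, f), Mul(Add(-4, Mul(f, B)), B))) = Add(-2, Add(Mul(16, f), Mul(Add(-4, Mul(B, f)), B))) = Add(-2, Add(Mul(16, f), Mul(B, Add(-4, Mul(B, f))))) = Add(-2, Mul(16, f), Mul(B, Add(-4, Mul(B, f)))))
Add(Mul(-3015, Pow(Function('M')(-40, -38), -1)), Mul(3374, Pow(-823, -1))) = Add(Mul(-3015, Pow(Add(-2, Mul(16, -40), Mul(-38, Add(-4, Mul(-38, -40)))), -1)), Mul(3374, Pow(-823, -1))) = Add(Mul(-3015, Pow(Add(-2, -640, Mul(-38, Add(-4, 1520))), -1)), Mul(3374, Rational(-1, 823))) = Add(Mul(-3015, Pow(Add(-2, -640, Mul(-38, 1516)), -1)), Rational(-3374, 823)) = Add(Mul(-3015, Pow(Add(-2, -640, -57608), -1)), Rational(-3374, 823)) = Add(Mul(-3015, Pow(-58250, -1)), Rational(-3374, 823)) = Add(Mul(-3015, Rational(-1, 58250)), Rational(-3374, 823)) = Add(Rational(603, 11650), Rational(-3374, 823)) = Rational(-38810831, 9587950)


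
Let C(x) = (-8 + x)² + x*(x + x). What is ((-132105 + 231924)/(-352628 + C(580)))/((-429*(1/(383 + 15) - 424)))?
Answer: 6621327/7810801023454 ≈ 8.4771e-7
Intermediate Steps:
C(x) = (-8 + x)² + 2*x² (C(x) = (-8 + x)² + x*(2*x) = (-8 + x)² + 2*x²)
((-132105 + 231924)/(-352628 + C(580)))/((-429*(1/(383 + 15) - 424))) = ((-132105 + 231924)/(-352628 + ((-8 + 580)² + 2*580²)))/((-429*(1/(383 + 15) - 424))) = (99819/(-352628 + (572² + 2*336400)))/((-429*(1/398 - 424))) = (99819/(-352628 + (327184 + 672800)))/((-429*(1/398 - 424))) = (99819/(-352628 + 999984))/((-429*(-168751/398))) = (99819/647356)/(72394179/398) = (99819*(1/647356))*(398/72394179) = (99819/647356)*(398/72394179) = 6621327/7810801023454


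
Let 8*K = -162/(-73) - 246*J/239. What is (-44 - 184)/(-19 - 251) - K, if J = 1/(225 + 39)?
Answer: 156844117/276360480 ≈ 0.56753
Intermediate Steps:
J = 1/264 ≈ 0.0037879
K = 1700599/6141344 (K = (-162/(-73) - 246/(239/(1/264)))/8 = (-162*(-1/73) - 246/(239*264))/8 = (162/73 - 246/63096)/8 = (162/73 - 246*1/63096)/8 = (162/73 - 41/10516)/8 = (⅛)*(1700599/767668) = 1700599/6141344 ≈ 0.27691)
(-44 - 184)/(-19 - 251) - K = (-44 - 184)/(-19 - 251) - 1*1700599/6141344 = -228/(-270) - 1700599/6141344 = -228*(-1/270) - 1700599/6141344 = 38/45 - 1700599/6141344 = 156844117/276360480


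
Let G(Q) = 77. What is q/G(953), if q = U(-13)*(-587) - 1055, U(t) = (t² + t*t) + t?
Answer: -191830/77 ≈ -2491.3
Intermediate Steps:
U(t) = t + 2*t² (U(t) = (t² + t²) + t = 2*t² + t = t + 2*t²)
q = -191830 (q = -13*(1 + 2*(-13))*(-587) - 1055 = -13*(1 - 26)*(-587) - 1055 = -13*(-25)*(-587) - 1055 = 325*(-587) - 1055 = -190775 - 1055 = -191830)
q/G(953) = -191830/77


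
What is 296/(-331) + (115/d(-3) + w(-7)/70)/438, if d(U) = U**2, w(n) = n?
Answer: -11290649/13048020 ≈ -0.86532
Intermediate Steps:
296/(-331) + (115/d(-3) + w(-7)/70)/438 = 296/(-331) + (115/((-3)**2) - 7/70)/438 = 296*(-1/331) + (115/9 - 7*1/70)*(1/438) = -296/331 + (115*(1/9) - 1/10)*(1/438) = -296/331 + (115/9 - 1/10)*(1/438) = -296/331 + (1141/90)*(1/438) = -296/331 + 1141/39420 = -11290649/13048020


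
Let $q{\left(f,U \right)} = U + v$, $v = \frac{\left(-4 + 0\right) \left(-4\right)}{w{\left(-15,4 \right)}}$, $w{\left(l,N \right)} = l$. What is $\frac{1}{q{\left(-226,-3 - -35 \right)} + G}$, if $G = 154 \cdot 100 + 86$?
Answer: $\frac{15}{232754} \approx 6.4446 \cdot 10^{-5}$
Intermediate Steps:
$G = 15486$ ($G = 15400 + 86 = 15486$)
$v = - \frac{16}{15}$ ($v = \frac{\left(-4 + 0\right) \left(-4\right)}{-15} = \left(-4\right) \left(-4\right) \left(- \frac{1}{15}\right) = 16 \left(- \frac{1}{15}\right) = - \frac{16}{15} \approx -1.0667$)
$q{\left(f,U \right)} = - \frac{16}{15} + U$ ($q{\left(f,U \right)} = U - \frac{16}{15} = - \frac{16}{15} + U$)
$\frac{1}{q{\left(-226,-3 - -35 \right)} + G} = \frac{1}{\left(- \frac{16}{15} - -32\right) + 15486} = \frac{1}{\left(- \frac{16}{15} + \left(-3 + 35\right)\right) + 15486} = \frac{1}{\left(- \frac{16}{15} + 32\right) + 15486} = \frac{1}{\frac{464}{15} + 15486} = \frac{1}{\frac{232754}{15}} = \frac{15}{232754}$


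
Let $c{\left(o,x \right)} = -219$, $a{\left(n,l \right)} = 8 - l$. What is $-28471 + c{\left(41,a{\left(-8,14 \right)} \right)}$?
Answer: $-28690$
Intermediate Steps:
$-28471 + c{\left(41,a{\left(-8,14 \right)} \right)} = -28471 - 219 = -28690$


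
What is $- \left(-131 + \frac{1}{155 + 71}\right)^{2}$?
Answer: $- \frac{876456025}{51076} \approx -17160.0$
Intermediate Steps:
$- \left(-131 + \frac{1}{155 + 71}\right)^{2} = - \left(-131 + \frac{1}{226}\right)^{2} = - \left(- \frac{29605}{226}\right)^{2} = \left(-1\right) \frac{876456025}{51076} = - \frac{876456025}{51076}$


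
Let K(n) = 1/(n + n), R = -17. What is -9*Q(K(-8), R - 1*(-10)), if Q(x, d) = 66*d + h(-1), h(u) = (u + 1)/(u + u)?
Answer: 4158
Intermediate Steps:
K(n) = 1/(2*n)
h(u) = (1 + u)/(2*u) (h(u) = (1 + u)/((2*u)) = (1 + u)*(1/(2*u)) = (1 + u)/(2*u))
Q(x, d) = 66*d (Q(x, d) = 66*d + (1/2)*(1 - 1)/(-1) = 66*d + (1/2)*(-1)*0 = 66*d + 0 = 66*d)
-9*Q(K(-8), R - 1*(-10)) = -594*(-17 - 1*(-10)) = -594*(-17 + 10) = -594*(-7) = -9*(-462) = 4158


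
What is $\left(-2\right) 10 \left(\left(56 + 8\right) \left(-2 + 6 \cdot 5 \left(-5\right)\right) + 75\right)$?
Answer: $193060$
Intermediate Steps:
$\left(-2\right) 10 \left(\left(56 + 8\right) \left(-2 + 6 \cdot 5 \left(-5\right)\right) + 75\right) = - 20 \left(64 \left(-2 + 30 \left(-5\right)\right) + 75\right) = - 20 \left(64 \left(-2 - 150\right) + 75\right) = - 20 \left(64 \left(-152\right) + 75\right) = - 20 \left(-9728 + 75\right) = \left(-20\right) \left(-9653\right) = 193060$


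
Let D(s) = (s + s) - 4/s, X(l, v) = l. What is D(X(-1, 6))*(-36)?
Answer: -72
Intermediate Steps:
D(s) = -4/s + 2*s (D(s) = 2*s - 4/s = -4/s + 2*s)
D(X(-1, 6))*(-36) = (-4/(-1) + 2*(-1))*(-36) = (-4*(-1) - 2)*(-36) = (4 - 2)*(-36) = 2*(-36) = -72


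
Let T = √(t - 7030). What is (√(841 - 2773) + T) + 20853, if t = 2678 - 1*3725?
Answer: 20853 + I*√8077 + 2*I*√483 ≈ 20853.0 + 133.83*I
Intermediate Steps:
t = -1047 (t = 2678 - 3725 = -1047)
T = I*√8077 (T = √(-1047 - 7030) = √(-8077) = I*√8077 ≈ 89.872*I)
(√(841 - 2773) + T) + 20853 = (√(841 - 2773) + I*√8077) + 20853 = (√(-1932) + I*√8077) + 20853 = (2*I*√483 + I*√8077) + 20853 = (I*√8077 + 2*I*√483) + 20853 = 20853 + I*√8077 + 2*I*√483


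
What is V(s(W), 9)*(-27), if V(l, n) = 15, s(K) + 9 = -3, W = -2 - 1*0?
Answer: -405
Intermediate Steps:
W = -2 (W = -2 + 0 = -2)
s(K) = -12 (s(K) = -9 - 3 = -12)
V(s(W), 9)*(-27) = 15*(-27) = -405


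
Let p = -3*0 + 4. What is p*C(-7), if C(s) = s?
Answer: -28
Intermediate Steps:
p = 4 (p = 0 + 4 = 4)
p*C(-7) = 4*(-7) = -28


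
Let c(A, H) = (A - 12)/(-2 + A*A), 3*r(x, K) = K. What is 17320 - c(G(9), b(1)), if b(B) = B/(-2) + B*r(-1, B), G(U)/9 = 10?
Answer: 70128641/4049 ≈ 17320.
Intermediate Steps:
r(x, K) = K/3
G(U) = 90 (G(U) = 9*10 = 90)
b(B) = -B/2 + B**2/3 (b(B) = B/(-2) + B*(B/3) = B*(-1/2) + B**2/3 = -B/2 + B**2/3)
c(A, H) = (-12 + A)/(-2 + A**2)
17320 - c(G(9), b(1)) = 17320 - (-12 + 90)/(-2 + 90**2) = 17320 - 78/(-2 + 8100) = 17320 - 78/8098 = 17320 - 1*39/4049 = 17320 - 39/4049 = 70128641/4049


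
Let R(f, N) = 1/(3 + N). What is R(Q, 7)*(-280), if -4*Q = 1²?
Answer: -28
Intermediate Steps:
Q = -¼ (Q = -¼*1² = -¼*1 = -¼ ≈ -0.25000)
R(Q, 7)*(-280) = -280/(3 + 7) = -280/10 = (⅒)*(-280) = -28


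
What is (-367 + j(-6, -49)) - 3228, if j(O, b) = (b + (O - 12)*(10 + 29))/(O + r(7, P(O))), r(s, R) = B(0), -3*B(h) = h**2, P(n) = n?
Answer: -20819/6 ≈ -3469.8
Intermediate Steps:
B(h) = -h**2/3
r(s, R) = 0 (r(s, R) = -1/3*0**2 = -1/3*0 = 0)
j(O, b) = (-468 + b + 39*O)/O (j(O, b) = (b + (O - 12)*(10 + 29))/(O + 0) = (b + (-12 + O)*39)/O = (b + (-468 + 39*O))/O = (-468 + b + 39*O)/O)
(-367 + j(-6, -49)) - 3228 = (-367 + (-468 - 49 + 39*(-6))/(-6)) - 3228 = (-367 - (-468 - 49 - 234)/6) - 3228 = (-367 - 1/6*(-751)) - 3228 = (-367 + 751/6) - 3228 = -1451/6 - 3228 = -20819/6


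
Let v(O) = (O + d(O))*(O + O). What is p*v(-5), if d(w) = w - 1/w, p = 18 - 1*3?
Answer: 1470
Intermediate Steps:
p = 15 (p = 18 - 3 = 15)
v(O) = 2*O*(-1/O + 2*O) (v(O) = (O + (O - 1/O))*(O + O) = (-1/O + 2*O)*(2*O) = 2*O*(-1/O + 2*O))
p*v(-5) = 15*(-2 + 4*(-5)²) = 15*(-2 + 4*25) = 15*(-2 + 100) = 15*98 = 1470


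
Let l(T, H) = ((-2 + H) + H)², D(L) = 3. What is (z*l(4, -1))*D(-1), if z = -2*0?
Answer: 0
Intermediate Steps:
l(T, H) = (-2 + 2*H)²
z = 0
(z*l(4, -1))*D(-1) = (0*(4*(-1 - 1)²))*3 = (0*(4*(-2)²))*3 = (0*(4*4))*3 = (0*16)*3 = 0*3 = 0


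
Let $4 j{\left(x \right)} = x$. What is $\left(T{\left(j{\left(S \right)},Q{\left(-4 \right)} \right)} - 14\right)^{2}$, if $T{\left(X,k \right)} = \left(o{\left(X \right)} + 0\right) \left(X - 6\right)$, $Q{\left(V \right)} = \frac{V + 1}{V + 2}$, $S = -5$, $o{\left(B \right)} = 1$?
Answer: $\frac{7225}{16} \approx 451.56$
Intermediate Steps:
$Q{\left(V \right)} = \frac{1 + V}{2 + V}$
$j{\left(x \right)} = \frac{x}{4}$
$T{\left(X,k \right)} = -6 + X$ ($T{\left(X,k \right)} = \left(1 + 0\right) \left(X - 6\right) = 1 \left(-6 + X\right) = -6 + X$)
$\left(T{\left(j{\left(S \right)},Q{\left(-4 \right)} \right)} - 14\right)^{2} = \left(\left(-6 + \frac{1}{4} \left(-5\right)\right) - 14\right)^{2} = \left(\left(-6 - \frac{5}{4}\right) - 14\right)^{2} = \left(- \frac{29}{4} - 14\right)^{2} = \left(- \frac{85}{4}\right)^{2} = \frac{7225}{16}$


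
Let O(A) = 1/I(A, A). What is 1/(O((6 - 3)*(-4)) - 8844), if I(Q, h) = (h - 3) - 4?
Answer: -19/168037 ≈ -0.00011307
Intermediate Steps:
I(Q, h) = -7 + h (I(Q, h) = (-3 + h) - 4 = -7 + h)
O(A) = 1/(-7 + A)
1/(O((6 - 3)*(-4)) - 8844) = 1/(1/(-7 + (6 - 3)*(-4)) - 8844) = 1/(1/(-7 + 3*(-4)) - 8844) = 1/(1/(-7 - 12) - 8844) = 1/(1/(-19) - 8844) = 1/(-1/19 - 8844) = 1/(-168037/19) = -19/168037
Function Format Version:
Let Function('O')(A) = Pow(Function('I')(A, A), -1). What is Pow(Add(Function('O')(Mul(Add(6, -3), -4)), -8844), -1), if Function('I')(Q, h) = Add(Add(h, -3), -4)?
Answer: Rational(-19, 168037) ≈ -0.00011307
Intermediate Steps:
Function('I')(Q, h) = Add(-7, h) (Function('I')(Q, h) = Add(Add(-3, h), -4) = Add(-7, h))
Function('O')(A) = Pow(Add(-7, A), -1)
Pow(Add(Function('O')(Mul(Add(6, -3), -4)), -8844), -1) = Pow(Add(Pow(Add(-7, Mul(Add(6, -3), -4)), -1), -8844), -1) = Pow(Add(Pow(Add(-7, Mul(3, -4)), -1), -8844), -1) = Pow(Add(Pow(Add(-7, -12), -1), -8844), -1) = Pow(Add(Pow(-19, -1), -8844), -1) = Pow(Add(Rational(-1, 19), -8844), -1) = Pow(Rational(-168037, 19), -1) = Rational(-19, 168037)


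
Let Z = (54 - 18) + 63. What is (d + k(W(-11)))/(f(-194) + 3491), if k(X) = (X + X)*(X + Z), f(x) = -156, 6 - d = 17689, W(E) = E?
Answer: -853/145 ≈ -5.8828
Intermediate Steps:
Z = 99 (Z = 36 + 63 = 99)
d = -17683 (d = 6 - 1*17689 = 6 - 17689 = -17683)
k(X) = 2*X*(99 + X) (k(X) = (X + X)*(X + 99) = (2*X)*(99 + X) = 2*X*(99 + X))
(d + k(W(-11)))/(f(-194) + 3491) = (-17683 + 2*(-11)*(99 - 11))/(-156 + 3491) = (-17683 + 2*(-11)*88)/3335 = (-17683 - 1936)*(1/3335) = -19619*1/3335 = -853/145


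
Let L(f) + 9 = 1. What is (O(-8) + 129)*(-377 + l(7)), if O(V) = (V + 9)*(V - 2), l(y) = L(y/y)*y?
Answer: -51527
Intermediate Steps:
L(f) = -8 (L(f) = -9 + 1 = -8)
l(y) = -8*y
O(V) = (-2 + V)*(9 + V) (O(V) = (9 + V)*(-2 + V) = (-2 + V)*(9 + V))
(O(-8) + 129)*(-377 + l(7)) = ((-18 + (-8)² + 7*(-8)) + 129)*(-377 - 8*7) = ((-18 + 64 - 56) + 129)*(-377 - 56) = (-10 + 129)*(-433) = 119*(-433) = -51527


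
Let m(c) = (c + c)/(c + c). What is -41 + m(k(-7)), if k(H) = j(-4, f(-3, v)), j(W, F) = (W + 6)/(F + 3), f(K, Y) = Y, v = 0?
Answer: -40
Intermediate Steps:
j(W, F) = (6 + W)/(3 + F)
k(H) = 2/3 (k(H) = (6 - 4)/(3 + 0) = 2/3)
m(c) = 1 (m(c) = (2*c)/((2*c)) = (2*c)*(1/(2*c)) = 1)
-41 + m(k(-7)) = -41 + 1 = -40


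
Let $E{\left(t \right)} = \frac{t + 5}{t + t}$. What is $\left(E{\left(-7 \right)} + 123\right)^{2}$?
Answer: $\frac{743044}{49} \approx 15164.0$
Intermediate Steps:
$E{\left(t \right)} = \frac{5 + t}{2 t}$
$\left(E{\left(-7 \right)} + 123\right)^{2} = \left(\frac{5 - 7}{2 \left(-7\right)} + 123\right)^{2} = \left(\frac{1}{2} \left(- \frac{1}{7}\right) \left(-2\right) + 123\right)^{2} = \left(\frac{1}{7} + 123\right)^{2} = \left(\frac{862}{7}\right)^{2} = \frac{743044}{49}$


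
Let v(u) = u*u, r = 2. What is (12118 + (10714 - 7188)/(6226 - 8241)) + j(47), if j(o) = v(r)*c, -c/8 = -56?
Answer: 28025124/2015 ≈ 13908.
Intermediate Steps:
c = 448 (c = -8*(-56) = 448)
v(u) = u²
j(o) = 1792 (j(o) = 2²*448 = 4*448 = 1792)
(12118 + (10714 - 7188)/(6226 - 8241)) + j(47) = (12118 + (10714 - 7188)/(6226 - 8241)) + 1792 = (12118 + 3526/(-2015)) + 1792 = (12118 + 3526*(-1/2015)) + 1792 = (12118 - 3526/2015) + 1792 = 24414244/2015 + 1792 = 28025124/2015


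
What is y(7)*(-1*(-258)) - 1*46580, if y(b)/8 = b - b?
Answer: -46580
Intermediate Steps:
y(b) = 0 (y(b) = 8*(b - b) = 8*0 = 0)
y(7)*(-1*(-258)) - 1*46580 = 0*(-1*(-258)) - 1*46580 = 0*258 - 46580 = 0 - 46580 = -46580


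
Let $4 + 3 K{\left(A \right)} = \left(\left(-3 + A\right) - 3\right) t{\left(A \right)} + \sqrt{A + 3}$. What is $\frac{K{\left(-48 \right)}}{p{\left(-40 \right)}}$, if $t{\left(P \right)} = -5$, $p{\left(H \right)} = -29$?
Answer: $- \frac{266}{87} - \frac{i \sqrt{5}}{29} \approx -3.0575 - 0.077106 i$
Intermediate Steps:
$K{\left(A \right)} = \frac{26}{3} - \frac{5 A}{3} + \frac{\sqrt{3 + A}}{3}$ ($K{\left(A \right)} = - \frac{4}{3} + \frac{\left(\left(-3 + A\right) - 3\right) \left(-5\right) + \sqrt{A + 3}}{3} = - \frac{4}{3} + \frac{\left(-6 + A\right) \left(-5\right) + \sqrt{3 + A}}{3} = - \frac{4}{3} + \frac{\left(30 - 5 A\right) + \sqrt{3 + A}}{3} = - \frac{4}{3} + \frac{30 + \sqrt{3 + A} - 5 A}{3} = - \frac{4}{3} + \left(10 - \frac{5 A}{3} + \frac{\sqrt{3 + A}}{3}\right) = \frac{26}{3} - \frac{5 A}{3} + \frac{\sqrt{3 + A}}{3}$)
$\frac{K{\left(-48 \right)}}{p{\left(-40 \right)}} = \frac{\frac{26}{3} - -80 + \frac{\sqrt{3 - 48}}{3}}{-29} = \left(\frac{26}{3} + 80 + \frac{\sqrt{-45}}{3}\right) \left(- \frac{1}{29}\right) = \left(\frac{26}{3} + 80 + \frac{3 i \sqrt{5}}{3}\right) \left(- \frac{1}{29}\right) = \left(\frac{26}{3} + 80 + i \sqrt{5}\right) \left(- \frac{1}{29}\right) = \left(\frac{266}{3} + i \sqrt{5}\right) \left(- \frac{1}{29}\right) = - \frac{266}{87} - \frac{i \sqrt{5}}{29}$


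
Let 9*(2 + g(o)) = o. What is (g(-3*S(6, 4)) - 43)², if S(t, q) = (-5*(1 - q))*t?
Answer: 5625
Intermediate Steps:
S(t, q) = t*(-5 + 5*q) (S(t, q) = (-5 + 5*q)*t = t*(-5 + 5*q))
g(o) = -2 + o/9
(g(-3*S(6, 4)) - 43)² = ((-2 + (-15*6*(-1 + 4))/9) - 43)² = ((-2 + (-15*6*3)/9) - 43)² = ((-2 + (-3*90)/9) - 43)² = ((-2 + (⅑)*(-270)) - 43)² = ((-2 - 30) - 43)² = (-32 - 43)² = (-75)² = 5625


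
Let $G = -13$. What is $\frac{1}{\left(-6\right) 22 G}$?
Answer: $\frac{1}{1716} \approx 0.00058275$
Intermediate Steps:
$\frac{1}{\left(-6\right) 22 G} = \frac{1}{\left(-6\right) 22 \left(-13\right)} = \frac{1}{\left(-132\right) \left(-13\right)} = \frac{1}{1716}$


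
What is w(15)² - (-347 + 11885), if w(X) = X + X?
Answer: -10638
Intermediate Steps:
w(X) = 2*X
w(15)² - (-347 + 11885) = (2*15)² - (-347 + 11885) = 30² - 1*11538 = 900 - 11538 = -10638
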